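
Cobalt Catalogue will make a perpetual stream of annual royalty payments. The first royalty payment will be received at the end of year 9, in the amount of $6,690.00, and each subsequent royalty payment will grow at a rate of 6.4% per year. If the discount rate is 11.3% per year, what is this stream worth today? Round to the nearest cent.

Value at end of year 8: C₁ / (r − g) = $6,690.00 / (0.113 − 0.064) = $136,530.6122
Discount to today: PV = $136,530.6122 / (1 + 0.113)^8 = $136,530.6122 / 2.354840 = $57,978.73

$57978.73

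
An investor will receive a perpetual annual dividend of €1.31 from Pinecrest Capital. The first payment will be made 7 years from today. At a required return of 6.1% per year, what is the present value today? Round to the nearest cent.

€15.05

Value at end of year 6: C / r = €1.31 / 0.061 = €21.4754
Discount to today: PV = €21.4754 / (1 + 0.061)^6 = €21.4754 / 1.426567 = €15.05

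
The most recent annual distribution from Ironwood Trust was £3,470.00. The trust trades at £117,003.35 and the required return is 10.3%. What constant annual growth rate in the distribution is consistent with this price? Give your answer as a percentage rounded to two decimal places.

7.12%

P = D₀(1+g)/(r−g) ⇒ P(r−g) = D₀(1+g) ⇒ g(P+D₀) = P·r − D₀
g = (P·r − D₀)/(P + D₀) = (£117,003.35×0.103 − £3,470.00) / (£117,003.35 + £3,470.00) = 0.071230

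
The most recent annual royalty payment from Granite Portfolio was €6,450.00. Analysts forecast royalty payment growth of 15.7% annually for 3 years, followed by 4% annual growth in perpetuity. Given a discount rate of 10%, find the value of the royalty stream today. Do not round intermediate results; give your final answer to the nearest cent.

D_1 = 7462.65000
D_2 = 8634.28605
D_3 = 9989.86896
Terminal value at year 3: TV = D_3×(1+g_2)/(r−g_2) = 10389.46372/0.06 = 173157.72864
P_0 = D_1/(1+r)^1 + D_2/(1+r)^2 + D_3/(1+r)^3 + TV/(1+r)^3
    = 6784.22727 + 7135.77360 + 7505.53641 + 130095.96442 = 151521.50169

€151521.50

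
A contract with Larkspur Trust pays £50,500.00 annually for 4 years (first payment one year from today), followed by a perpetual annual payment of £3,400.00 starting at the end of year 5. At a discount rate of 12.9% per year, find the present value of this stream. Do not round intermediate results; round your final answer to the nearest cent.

£166745.78

PV of 4-year annuity: £50,500.00 × [1 − (1+0.129)^−4] / 0.129 = 150523.43996
Perpetuity value at year 4: £3,400.00 / 0.129 = 26356.58915
PV of perpetuity: 26356.58915 / (1+0.129)^4 = 16222.33774
Total PV = 150523.43996 + 16222.33774 = 166745.77770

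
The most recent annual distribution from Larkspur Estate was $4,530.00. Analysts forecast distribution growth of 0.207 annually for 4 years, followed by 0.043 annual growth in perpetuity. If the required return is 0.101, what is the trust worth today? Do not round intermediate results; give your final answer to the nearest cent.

D_1 = 5467.71000
D_2 = 6599.52597
D_3 = 7965.62785
D_4 = 9614.51281
Terminal value at year 4: TV = D_4×(1+g_2)/(r−g_2) = 10027.93686/0.058 = 172895.46312
P_0 = D_1/(1+r)^1 + D_2/(1+r)^2 + D_3/(1+r)^3 + D_4/(1+r)^4 + TV/(1+r)^4
    = 4966.13079 + 5444.25056 + 5968.40184 + 6543.01636 + 117661.48394 = 140583.28349

$140583.28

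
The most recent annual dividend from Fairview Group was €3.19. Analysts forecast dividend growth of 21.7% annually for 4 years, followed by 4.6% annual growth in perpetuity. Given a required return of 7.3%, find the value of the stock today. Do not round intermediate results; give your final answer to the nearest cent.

€222.17

D_1 = 3.88223
D_2 = 4.72467
D_3 = 5.74993
D_4 = 6.99766
Terminal value at year 4: TV = D_4×(1+g_2)/(r−g_2) = 7.31956/0.027 = 271.09463
P_0 = D_1/(1+r)^1 + D_2/(1+r)^2 + D_3/(1+r)^3 + D_4/(1+r)^4 + TV/(1+r)^4
    = 3.61811 + 4.10367 + 4.65440 + 5.27903 + 204.51352 = 222.16872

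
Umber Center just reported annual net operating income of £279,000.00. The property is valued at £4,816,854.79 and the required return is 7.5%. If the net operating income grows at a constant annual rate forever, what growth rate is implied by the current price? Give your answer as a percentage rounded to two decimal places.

P = D₀(1+g)/(r−g) ⇒ P(r−g) = D₀(1+g) ⇒ g(P+D₀) = P·r − D₀
g = (P·r − D₀)/(P + D₀) = (£4,816,854.79×0.075 − £279,000.00) / (£4,816,854.79 + £279,000.00) = 0.016143

1.61%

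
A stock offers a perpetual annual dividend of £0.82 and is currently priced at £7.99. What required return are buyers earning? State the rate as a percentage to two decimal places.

10.26%

P = C/r ⇒ r = C/P = £0.82/£7.99 = 0.102628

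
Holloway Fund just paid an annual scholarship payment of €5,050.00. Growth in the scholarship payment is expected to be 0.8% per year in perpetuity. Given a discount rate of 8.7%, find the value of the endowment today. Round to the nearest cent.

D₁ = D₀ × (1 + g) = €5,050.00 × 1.008 = €5,090.4000
Growing perpetuity: P = D₁ / (r − g) = €5,090.4000 / (0.087 − 0.008) = €64,435.44

€64435.44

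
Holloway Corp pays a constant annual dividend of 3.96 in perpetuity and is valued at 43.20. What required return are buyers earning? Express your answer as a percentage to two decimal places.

9.17%

P = C/r ⇒ r = C/P = 3.96/43.20 = 0.091667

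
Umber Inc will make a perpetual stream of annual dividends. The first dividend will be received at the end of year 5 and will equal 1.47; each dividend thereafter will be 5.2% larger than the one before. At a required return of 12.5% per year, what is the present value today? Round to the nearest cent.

12.57

Value at end of year 4: C₁ / (r − g) = 1.47 / (0.125 − 0.052) = 20.1370
Discount to today: PV = 20.1370 / (1 + 0.125)^4 = 20.1370 / 1.601807 = 12.57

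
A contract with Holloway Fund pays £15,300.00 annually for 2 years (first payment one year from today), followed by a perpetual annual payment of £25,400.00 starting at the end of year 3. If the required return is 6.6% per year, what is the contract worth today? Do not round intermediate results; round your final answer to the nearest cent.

£366485.75

PV of 2-year annuity: £15,300.00 × [1 − (1+0.066)^−2] / 0.066 = 27816.81093
Perpetuity value at year 2: £25,400.00 / 0.066 = 384848.48485
PV of perpetuity: 384848.48485 / (1+0.066)^2 = 338668.94252
Total PV = 27816.81093 + 338668.94252 = 366485.75345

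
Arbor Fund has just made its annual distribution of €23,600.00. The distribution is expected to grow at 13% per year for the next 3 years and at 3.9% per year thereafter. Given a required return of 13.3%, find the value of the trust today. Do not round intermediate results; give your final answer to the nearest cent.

€329214.42

D_1 = 26668.00000
D_2 = 30134.84000
D_3 = 34052.36920
Terminal value at year 3: TV = D_3×(1+g_2)/(r−g_2) = 35380.41160/0.094 = 376387.35743
P_0 = D_1/(1+r)^1 + D_2/(1+r)^2 + D_3/(1+r)^3 + TV/(1+r)^3
    = 23537.51103 + 23475.18753 + 23413.02904 + 258788.69334 = 329214.42095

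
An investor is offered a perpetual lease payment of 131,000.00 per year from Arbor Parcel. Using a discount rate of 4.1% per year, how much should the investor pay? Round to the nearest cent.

Level perpetuity: PV = C / r = 131,000.00 / 0.041 = 3,195,121.95

3195121.95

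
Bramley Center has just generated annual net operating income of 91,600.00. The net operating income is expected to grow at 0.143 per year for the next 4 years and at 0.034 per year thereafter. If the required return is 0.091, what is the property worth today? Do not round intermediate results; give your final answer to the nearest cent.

D_1 = 104698.80000
D_2 = 119670.72840
D_3 = 136783.64256
D_4 = 156343.70345
Terminal value at year 4: TV = D_4×(1+g_2)/(r−g_2) = 161659.38936/0.057 = 2836129.63798
P_0 = D_1/(1+r)^1 + D_2/(1+r)^2 + D_3/(1+r)^3 + D_4/(1+r)^4 + TV/(1+r)^4
    = 95965.90284 + 100539.89638 + 105331.89877 + 110352.30091 + 2001829.45866 = 2414019.45756

2414019.46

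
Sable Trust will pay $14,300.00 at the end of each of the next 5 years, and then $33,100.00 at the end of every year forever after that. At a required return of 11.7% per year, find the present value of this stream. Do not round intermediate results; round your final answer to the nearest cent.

PV of 5-year annuity: $14,300.00 × [1 − (1+0.117)^−5] / 0.117 = 51933.71658
Perpetuity value at year 5: $33,100.00 / 0.117 = 282905.98291
PV of perpetuity: 282905.98291 / (1+0.117)^5 = 162695.77179
Total PV = 51933.71658 + 162695.77179 = 214629.48838

$214629.49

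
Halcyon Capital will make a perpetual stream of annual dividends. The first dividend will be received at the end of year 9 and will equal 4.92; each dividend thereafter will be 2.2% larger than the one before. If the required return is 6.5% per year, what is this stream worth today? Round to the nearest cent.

Value at end of year 8: C₁ / (r − g) = 4.92 / (0.065 − 0.022) = 114.4186
Discount to today: PV = 114.4186 / (1 + 0.065)^8 = 114.4186 / 1.654996 = 69.14

69.14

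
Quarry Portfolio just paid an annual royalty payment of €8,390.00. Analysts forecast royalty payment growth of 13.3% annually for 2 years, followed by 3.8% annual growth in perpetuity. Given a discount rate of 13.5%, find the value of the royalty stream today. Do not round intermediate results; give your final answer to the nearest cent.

€106201.19

D_1 = 9505.87000
D_2 = 10770.15071
Terminal value at year 2: TV = D_2×(1+g_2)/(r−g_2) = 11179.41644/0.097 = 115251.71585
P_0 = D_1/(1+r)^1 + D_2/(1+r)^2 + TV/(1+r)^2
    = 8375.21586 + 8360.45777 + 89465.51716 = 106201.19079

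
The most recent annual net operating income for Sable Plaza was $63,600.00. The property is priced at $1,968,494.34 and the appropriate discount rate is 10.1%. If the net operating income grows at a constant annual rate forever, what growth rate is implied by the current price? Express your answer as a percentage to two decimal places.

P = D₀(1+g)/(r−g) ⇒ P(r−g) = D₀(1+g) ⇒ g(P+D₀) = P·r − D₀
g = (P·r − D₀)/(P + D₀) = ($1,968,494.34×0.101 − $63,600.00) / ($1,968,494.34 + $63,600.00) = 0.066541

6.65%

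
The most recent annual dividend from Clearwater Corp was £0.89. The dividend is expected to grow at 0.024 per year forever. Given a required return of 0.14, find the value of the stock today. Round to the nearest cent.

D₁ = D₀ × (1 + g) = £0.89 × 1.024 = £0.9114
Growing perpetuity: P = D₁ / (r − g) = £0.9114 / (0.14 − 0.024) = £7.86

£7.86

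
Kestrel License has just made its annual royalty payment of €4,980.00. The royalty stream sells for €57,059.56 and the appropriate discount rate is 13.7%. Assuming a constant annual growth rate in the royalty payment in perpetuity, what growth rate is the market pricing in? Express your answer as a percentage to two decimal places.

4.57%

P = D₀(1+g)/(r−g) ⇒ P(r−g) = D₀(1+g) ⇒ g(P+D₀) = P·r − D₀
g = (P·r − D₀)/(P + D₀) = (€57,059.56×0.137 − €4,980.00) / (€57,059.56 + €4,980.00) = 0.045731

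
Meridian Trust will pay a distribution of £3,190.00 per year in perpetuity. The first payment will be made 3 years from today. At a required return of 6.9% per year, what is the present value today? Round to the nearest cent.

Value at end of year 2: C / r = £3,190.00 / 0.069 = £46,231.8841
Discount to today: PV = £46,231.8841 / (1 + 0.069)^2 = £46,231.8841 / 1.142761 = £40,456.30

£40456.30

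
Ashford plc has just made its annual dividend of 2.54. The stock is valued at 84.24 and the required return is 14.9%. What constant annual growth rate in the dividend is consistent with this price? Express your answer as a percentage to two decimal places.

11.54%

P = D₀(1+g)/(r−g) ⇒ P(r−g) = D₀(1+g) ⇒ g(P+D₀) = P·r − D₀
g = (P·r − D₀)/(P + D₀) = (84.24×0.149 − 2.54) / (84.24 + 2.54) = 0.115369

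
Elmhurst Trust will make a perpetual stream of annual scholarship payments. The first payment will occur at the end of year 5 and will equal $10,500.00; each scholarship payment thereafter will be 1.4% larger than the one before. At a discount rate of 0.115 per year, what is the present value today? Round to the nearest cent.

$67261.80

Value at end of year 4: C₁ / (r − g) = $10,500.00 / (0.115 − 0.014) = $103,960.3960
Discount to today: PV = $103,960.3960 / (1 + 0.115)^4 = $103,960.3960 / 1.545608 = $67,261.80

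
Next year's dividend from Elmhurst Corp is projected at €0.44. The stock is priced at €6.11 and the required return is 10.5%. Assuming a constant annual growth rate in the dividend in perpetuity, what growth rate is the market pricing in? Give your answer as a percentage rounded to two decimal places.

3.30%

P = D₁/(r−g) ⇒ g = r − D₁/P = 0.105 − €0.44/€6.11 = 0.032987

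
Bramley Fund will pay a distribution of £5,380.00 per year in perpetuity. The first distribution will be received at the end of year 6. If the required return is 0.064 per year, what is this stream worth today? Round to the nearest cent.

£61644.48

Value at end of year 5: C / r = £5,380.00 / 0.064 = £84,062.5000
Discount to today: PV = £84,062.5000 / (1 + 0.064)^5 = £84,062.5000 / 1.363666 = £61,644.48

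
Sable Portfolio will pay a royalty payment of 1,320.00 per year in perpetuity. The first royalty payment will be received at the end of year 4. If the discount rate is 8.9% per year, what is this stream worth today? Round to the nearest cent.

11484.19

Value at end of year 3: C / r = 1,320.00 / 0.089 = 14,831.4607
Discount to today: PV = 14,831.4607 / (1 + 0.089)^3 = 14,831.4607 / 1.291468 = 11,484.19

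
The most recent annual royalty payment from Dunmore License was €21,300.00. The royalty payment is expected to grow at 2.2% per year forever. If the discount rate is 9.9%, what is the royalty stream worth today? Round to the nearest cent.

D₁ = D₀ × (1 + g) = €21,300.00 × 1.022 = €21,768.6000
Growing perpetuity: P = D₁ / (r − g) = €21,768.6000 / (0.099 − 0.022) = €282,709.09

€282709.09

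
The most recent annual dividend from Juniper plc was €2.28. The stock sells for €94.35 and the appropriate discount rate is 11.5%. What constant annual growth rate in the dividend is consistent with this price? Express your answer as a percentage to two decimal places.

P = D₀(1+g)/(r−g) ⇒ P(r−g) = D₀(1+g) ⇒ g(P+D₀) = P·r − D₀
g = (P·r − D₀)/(P + D₀) = (€94.35×0.115 − €2.28) / (€94.35 + €2.28) = 0.088691

8.87%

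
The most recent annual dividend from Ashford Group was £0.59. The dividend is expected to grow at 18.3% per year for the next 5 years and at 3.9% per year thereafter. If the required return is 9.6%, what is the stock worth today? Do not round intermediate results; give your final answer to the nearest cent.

D_1 = 0.69797
D_2 = 0.82570
D_3 = 0.97680
D_4 = 1.15556
D_5 = 1.36702
Terminal value at year 5: TV = D_5×(1+g_2)/(r−g_2) = 1.42034/0.057 = 24.91819
P_0 = D_1/(1+r)^1 + D_2/(1+r)^2 + D_3/(1+r)^3 + D_4/(1+r)^4 + D_5/(1+r)^5 + TV/(1+r)^5
    = 0.63683 + 0.68739 + 0.74195 + 0.80085 + 0.86442 + 15.75664 = 19.48807

£19.49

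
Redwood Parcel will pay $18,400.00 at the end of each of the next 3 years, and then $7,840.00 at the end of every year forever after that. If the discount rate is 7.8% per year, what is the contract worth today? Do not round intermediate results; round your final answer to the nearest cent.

$127825.47

PV of 3-year annuity: $18,400.00 × [1 − (1+0.078)^−3] / 0.078 = 47590.23069
Perpetuity value at year 3: $7,840.00 / 0.078 = 100512.82051
PV of perpetuity: 100512.82051 / (1+0.078)^3 = 80235.24396
Total PV = 47590.23069 + 80235.24396 = 127825.47465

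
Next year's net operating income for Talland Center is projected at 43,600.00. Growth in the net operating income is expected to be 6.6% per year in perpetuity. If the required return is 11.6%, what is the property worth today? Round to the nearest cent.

Growing perpetuity: P = D₁ / (r − g) = 43,600.0000 / (0.116 − 0.066) = 872,000.00

872000.00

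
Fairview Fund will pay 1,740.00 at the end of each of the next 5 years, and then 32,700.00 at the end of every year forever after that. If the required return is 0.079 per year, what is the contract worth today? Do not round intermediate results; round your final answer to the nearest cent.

289983.26

PV of 5-year annuity: 1,740.00 × [1 − (1+0.079)^−5] / 0.079 = 6965.66455
Perpetuity value at year 5: 32,700.00 / 0.079 = 413924.05063
PV of perpetuity: 413924.05063 / (1+0.079)^5 = 283017.59618
Total PV = 6965.66455 + 283017.59618 = 289983.26073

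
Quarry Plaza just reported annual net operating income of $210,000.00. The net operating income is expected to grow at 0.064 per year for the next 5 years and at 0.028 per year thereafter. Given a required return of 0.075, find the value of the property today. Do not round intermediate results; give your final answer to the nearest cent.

$5381155.19

D_1 = 223440.00000
D_2 = 237740.16000
D_3 = 252955.53024
D_4 = 269144.68418
D_5 = 286369.94396
Terminal value at year 5: TV = D_5×(1+g_2)/(r−g_2) = 294388.30239/0.047 = 6263580.90199
P_0 = D_1/(1+r)^1 + D_2/(1+r)^2 + D_3/(1+r)^3 + D_4/(1+r)^4 + D_5/(1+r)^5 + TV/(1+r)^5
    = 207851.16279 + 205724.31368 + 203619.22768 + 201535.68210 + 199473.45651 + 4362951.34670 = 5381155.18947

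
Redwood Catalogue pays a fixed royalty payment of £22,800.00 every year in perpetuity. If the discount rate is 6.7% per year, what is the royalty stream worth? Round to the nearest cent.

£340298.51

Level perpetuity: PV = C / r = £22,800.00 / 0.067 = £340,298.51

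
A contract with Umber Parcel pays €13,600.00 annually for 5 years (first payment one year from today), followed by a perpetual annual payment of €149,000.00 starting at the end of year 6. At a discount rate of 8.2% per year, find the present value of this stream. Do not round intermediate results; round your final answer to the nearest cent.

€1279297.99

PV of 5-year annuity: €13,600.00 × [1 − (1+0.082)^−5] / 0.082 = 54015.82331
Perpetuity value at year 5: €149,000.00 / 0.082 = 1817073.17073
PV of perpetuity: 1817073.17073 / (1+0.082)^5 = 1225282.16538
Total PV = 54015.82331 + 1225282.16538 = 1279297.98869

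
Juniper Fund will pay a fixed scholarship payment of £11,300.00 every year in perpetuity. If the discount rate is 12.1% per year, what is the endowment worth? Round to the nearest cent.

£93388.43

Level perpetuity: PV = C / r = £11,300.00 / 0.121 = £93,388.43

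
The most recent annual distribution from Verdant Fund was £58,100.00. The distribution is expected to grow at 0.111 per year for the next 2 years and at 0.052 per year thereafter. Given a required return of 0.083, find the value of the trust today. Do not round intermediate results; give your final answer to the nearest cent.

D_1 = 64549.10000
D_2 = 71714.05010
Terminal value at year 2: TV = D_2×(1+g_2)/(r−g_2) = 75443.18071/0.031 = 2433650.99049
P_0 = D_1/(1+r)^1 + D_2/(1+r)^2 + TV/(1+r)^2
    = 59602.12373 + 61143.08353 + 2074920.12500 = 2195665.33226

£2195665.33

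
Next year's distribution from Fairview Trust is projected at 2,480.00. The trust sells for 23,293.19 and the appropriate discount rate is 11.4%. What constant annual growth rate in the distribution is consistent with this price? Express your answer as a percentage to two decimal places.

0.75%

P = D₁/(r−g) ⇒ g = r − D₁/P = 0.114 − 2,480.00/23,293.19 = 0.007531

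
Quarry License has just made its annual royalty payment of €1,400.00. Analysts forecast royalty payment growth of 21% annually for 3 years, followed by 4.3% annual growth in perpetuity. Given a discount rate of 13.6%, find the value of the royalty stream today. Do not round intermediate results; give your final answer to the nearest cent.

€23744.97

D_1 = 1694.00000
D_2 = 2049.74000
D_3 = 2480.18540
Terminal value at year 3: TV = D_3×(1+g_2)/(r−g_2) = 2586.83337/0.093 = 27815.41260
P_0 = D_1/(1+r)^1 + D_2/(1+r)^2 + D_3/(1+r)^3 + TV/(1+r)^3
    = 1491.19718 + 1588.33503 + 1691.80051 + 18973.63372 = 23744.96644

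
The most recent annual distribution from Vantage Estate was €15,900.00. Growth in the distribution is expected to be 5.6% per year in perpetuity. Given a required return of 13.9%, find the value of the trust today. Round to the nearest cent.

€202293.98

D₁ = D₀ × (1 + g) = €15,900.00 × 1.056 = €16,790.4000
Growing perpetuity: P = D₁ / (r − g) = €16,790.4000 / (0.139 − 0.056) = €202,293.98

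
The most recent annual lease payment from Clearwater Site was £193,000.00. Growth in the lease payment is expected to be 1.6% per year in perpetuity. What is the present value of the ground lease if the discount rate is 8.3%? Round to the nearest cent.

£2926686.57

D₁ = D₀ × (1 + g) = £193,000.00 × 1.016 = £196,088.0000
Growing perpetuity: P = D₁ / (r − g) = £196,088.0000 / (0.083 − 0.016) = £2,926,686.57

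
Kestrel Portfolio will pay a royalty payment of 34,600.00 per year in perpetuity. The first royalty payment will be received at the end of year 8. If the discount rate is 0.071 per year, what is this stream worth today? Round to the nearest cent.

Value at end of year 7: C / r = 34,600.00 / 0.071 = 487,323.9437
Discount to today: PV = 487,323.9437 / (1 + 0.071)^7 = 487,323.9437 / 1.616316 = 301,502.87

301502.87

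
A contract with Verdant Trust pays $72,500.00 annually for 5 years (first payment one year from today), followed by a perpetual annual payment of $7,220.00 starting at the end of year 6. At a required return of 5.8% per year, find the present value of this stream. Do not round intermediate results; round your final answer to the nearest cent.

PV of 5-year annuity: $72,500.00 × [1 − (1+0.058)^−5] / 0.058 = 307065.17745
Perpetuity value at year 5: $7,220.00 / 0.058 = 124482.75862
PV of perpetuity: 124482.75862 / (1+0.058)^5 = 93903.30233
Total PV = 307065.17745 + 93903.30233 = 400968.47978

$400968.48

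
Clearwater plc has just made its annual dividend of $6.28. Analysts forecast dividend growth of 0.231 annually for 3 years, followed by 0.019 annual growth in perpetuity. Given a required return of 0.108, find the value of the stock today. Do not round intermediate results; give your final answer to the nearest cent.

$121.95

D_1 = 7.73068
D_2 = 9.51647
D_3 = 11.71477
Terminal value at year 3: TV = D_3×(1+g_2)/(r−g_2) = 11.93735/0.089 = 134.12755
P_0 = D_1/(1+r)^1 + D_2/(1+r)^2 + D_3/(1+r)^3 + TV/(1+r)^3
    = 6.97715 + 7.75169 + 8.61221 + 98.60495 = 121.94599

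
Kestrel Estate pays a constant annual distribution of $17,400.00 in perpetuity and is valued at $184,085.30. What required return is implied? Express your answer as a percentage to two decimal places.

9.45%

P = C/r ⇒ r = C/P = $17,400.00/$184,085.30 = 0.094521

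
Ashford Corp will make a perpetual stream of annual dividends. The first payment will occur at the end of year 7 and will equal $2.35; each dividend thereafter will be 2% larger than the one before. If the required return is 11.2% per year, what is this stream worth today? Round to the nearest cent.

Value at end of year 6: C₁ / (r − g) = $2.35 / (0.112 − 0.02) = $25.5435
Discount to today: PV = $25.5435 / (1 + 0.112)^6 = $25.5435 / 1.890727 = $13.51

$13.51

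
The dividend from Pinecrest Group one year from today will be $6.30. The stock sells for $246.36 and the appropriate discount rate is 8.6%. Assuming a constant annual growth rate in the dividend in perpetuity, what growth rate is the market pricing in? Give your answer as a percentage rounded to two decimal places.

P = D₁/(r−g) ⇒ g = r − D₁/P = 0.086 − $6.30/$246.36 = 0.060428

6.04%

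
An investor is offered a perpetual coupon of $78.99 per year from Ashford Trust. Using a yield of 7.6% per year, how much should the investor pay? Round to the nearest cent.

Level perpetuity: PV = C / r = $78.99 / 0.076 = $1,039.34

$1039.34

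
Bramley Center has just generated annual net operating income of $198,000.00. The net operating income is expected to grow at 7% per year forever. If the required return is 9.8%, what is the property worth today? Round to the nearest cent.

D₁ = D₀ × (1 + g) = $198,000.00 × 1.07 = $211,860.0000
Growing perpetuity: P = D₁ / (r − g) = $211,860.0000 / (0.098 − 0.07) = $7,566,428.57

$7566428.57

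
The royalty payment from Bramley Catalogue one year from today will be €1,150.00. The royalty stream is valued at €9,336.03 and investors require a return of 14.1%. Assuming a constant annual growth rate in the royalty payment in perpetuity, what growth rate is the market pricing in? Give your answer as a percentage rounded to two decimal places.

P = D₁/(r−g) ⇒ g = r − D₁/P = 0.141 − €1,150.00/€9,336.03 = 0.017821

1.78%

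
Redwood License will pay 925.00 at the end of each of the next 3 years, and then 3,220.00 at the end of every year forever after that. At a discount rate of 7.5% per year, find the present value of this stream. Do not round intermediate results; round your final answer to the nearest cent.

36965.13

PV of 3-year annuity: 925.00 × [1 − (1+0.075)^−3] / 0.075 = 2405.48631
Perpetuity value at year 3: 3,220.00 / 0.075 = 42933.33333
PV of perpetuity: 42933.33333 / (1+0.075)^3 = 34559.64045
Total PV = 2405.48631 + 34559.64045 = 36965.12676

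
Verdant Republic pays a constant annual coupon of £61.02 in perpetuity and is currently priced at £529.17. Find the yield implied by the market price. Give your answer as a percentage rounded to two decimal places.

11.53%

P = C/r ⇒ r = C/P = £61.02/£529.17 = 0.115313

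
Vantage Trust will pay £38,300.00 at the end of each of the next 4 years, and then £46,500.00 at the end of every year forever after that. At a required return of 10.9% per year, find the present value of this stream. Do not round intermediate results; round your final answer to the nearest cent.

£401111.04

PV of 4-year annuity: £38,300.00 × [1 − (1+0.109)^−4] / 0.109 = 119077.81477
Perpetuity value at year 4: £46,500.00 / 0.109 = 426605.50459
PV of perpetuity: 426605.50459 / (1+0.109)^4 = 282033.22295
Total PV = 119077.81477 + 282033.22295 = 401111.03772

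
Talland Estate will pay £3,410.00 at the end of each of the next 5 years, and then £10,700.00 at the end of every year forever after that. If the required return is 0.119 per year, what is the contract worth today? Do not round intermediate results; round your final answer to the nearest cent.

£63571.92

PV of 5-year annuity: £3,410.00 × [1 − (1+0.119)^−5] / 0.119 = 12322.79979
Perpetuity value at year 5: £10,700.00 / 0.119 = 89915.96639
PV of perpetuity: 89915.96639 / (1+0.119)^5 = 51249.11659
Total PV = 12322.79979 + 51249.11659 = 63571.91639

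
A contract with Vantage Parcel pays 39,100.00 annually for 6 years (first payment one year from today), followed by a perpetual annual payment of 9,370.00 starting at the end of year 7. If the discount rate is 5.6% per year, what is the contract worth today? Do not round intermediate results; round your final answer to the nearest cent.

PV of 6-year annuity: 39,100.00 × [1 − (1+0.056)^−6] / 0.056 = 194707.62367
Perpetuity value at year 6: 9,370.00 / 0.056 = 167321.42857
PV of perpetuity: 167321.42857 / (1+0.056)^6 = 120661.31517
Total PV = 194707.62367 + 120661.31517 = 315368.93885

315368.94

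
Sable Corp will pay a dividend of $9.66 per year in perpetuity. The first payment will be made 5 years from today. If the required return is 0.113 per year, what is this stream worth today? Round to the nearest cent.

Value at end of year 4: C / r = $9.66 / 0.113 = $85.4867
Discount to today: PV = $85.4867 / (1 + 0.113)^4 = $85.4867 / 1.534549 = $55.71

$55.71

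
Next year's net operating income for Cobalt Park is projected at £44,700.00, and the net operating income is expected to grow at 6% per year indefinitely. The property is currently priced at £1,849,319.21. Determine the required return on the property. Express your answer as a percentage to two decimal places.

P = D₁/(r − g) ⇒ r = D₁/P + g = £44,700.0000/£1,849,319.21 + 0.06 = 0.024171 + 0.06 = 0.084171

8.42%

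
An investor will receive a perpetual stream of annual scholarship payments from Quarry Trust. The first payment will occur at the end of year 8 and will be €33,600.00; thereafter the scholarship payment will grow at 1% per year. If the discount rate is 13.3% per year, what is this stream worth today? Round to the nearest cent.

€113978.99

Value at end of year 7: C₁ / (r − g) = €33,600.00 / (0.133 − 0.01) = €273,170.7317
Discount to today: PV = €273,170.7317 / (1 + 0.133)^7 = €273,170.7317 / 2.396676 = €113,978.99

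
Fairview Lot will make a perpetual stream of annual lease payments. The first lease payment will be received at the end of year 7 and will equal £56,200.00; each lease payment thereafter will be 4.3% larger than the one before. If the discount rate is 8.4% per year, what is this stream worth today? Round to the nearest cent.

£844844.47

Value at end of year 6: C₁ / (r − g) = £56,200.00 / (0.084 − 0.043) = £1,370,731.7073
Discount to today: PV = £1,370,731.7073 / (1 + 0.084)^6 = £1,370,731.7073 / 1.622466 = £844,844.47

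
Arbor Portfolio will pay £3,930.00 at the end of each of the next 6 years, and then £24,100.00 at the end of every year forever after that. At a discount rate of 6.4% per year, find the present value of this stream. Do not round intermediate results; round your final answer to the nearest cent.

PV of 6-year annuity: £3,930.00 × [1 − (1+0.064)^−6] / 0.064 = 19084.57882
Perpetuity value at year 6: £24,100.00 / 0.064 = 376562.50000
PV of perpetuity: 376562.50000 / (1+0.064)^6 = 259529.84110
Total PV = 19084.57882 + 259529.84110 = 278614.41992

£278614.42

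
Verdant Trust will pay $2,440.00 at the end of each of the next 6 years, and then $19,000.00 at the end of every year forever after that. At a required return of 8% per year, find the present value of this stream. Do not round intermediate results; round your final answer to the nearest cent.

PV of 6-year annuity: $2,440.00 × [1 − (1+0.08)^−6] / 0.08 = 11279.82638
Perpetuity value at year 6: $19,000.00 / 0.08 = 237500.00000
PV of perpetuity: 237500.00000 / (1+0.08)^6 = 149665.28638
Total PV = 11279.82638 + 149665.28638 = 160945.11276

$160945.11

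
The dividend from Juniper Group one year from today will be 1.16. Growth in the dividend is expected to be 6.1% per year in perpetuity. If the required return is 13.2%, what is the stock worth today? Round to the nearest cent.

16.34

Growing perpetuity: P = D₁ / (r − g) = 1.1600 / (0.132 − 0.061) = 16.34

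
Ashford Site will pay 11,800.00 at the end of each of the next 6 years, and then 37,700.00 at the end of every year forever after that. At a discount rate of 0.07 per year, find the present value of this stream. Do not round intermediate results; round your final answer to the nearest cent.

415118.05

PV of 6-year annuity: 11,800.00 × [1 − (1+0.07)^−6] / 0.07 = 56245.16799
Perpetuity value at year 6: 37,700.00 / 0.07 = 538571.42857
PV of perpetuity: 538571.42857 / (1+0.07)^6 = 358872.88340
Total PV = 56245.16799 + 358872.88340 = 415118.05138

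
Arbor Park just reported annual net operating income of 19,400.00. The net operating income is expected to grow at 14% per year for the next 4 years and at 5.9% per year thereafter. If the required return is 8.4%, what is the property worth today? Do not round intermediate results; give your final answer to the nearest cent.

D_1 = 22116.00000
D_2 = 25212.24000
D_3 = 28741.95360
D_4 = 32765.82710
Terminal value at year 4: TV = D_4×(1+g_2)/(r−g_2) = 34699.01090/0.025 = 1387960.43613
P_0 = D_1/(1+r)^1 + D_2/(1+r)^2 + D_3/(1+r)^3 + D_4/(1+r)^4 + TV/(1+r)^4
    = 20402.21402 + 21456.20294 + 22564.64147 + 23730.34250 + 1005217.30838 = 1093370.70930

1093370.71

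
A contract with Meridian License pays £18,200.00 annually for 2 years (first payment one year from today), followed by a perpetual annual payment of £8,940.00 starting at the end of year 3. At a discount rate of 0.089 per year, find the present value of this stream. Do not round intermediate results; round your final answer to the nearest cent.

£116760.93

PV of 2-year annuity: £18,200.00 × [1 − (1+0.089)^−2] / 0.089 = 32059.30243
Perpetuity value at year 2: £8,940.00 / 0.089 = 100449.43820
PV of perpetuity: 100449.43820 / (1+0.089)^2 = 84701.62701
Total PV = 32059.30243 + 84701.62701 = 116760.92944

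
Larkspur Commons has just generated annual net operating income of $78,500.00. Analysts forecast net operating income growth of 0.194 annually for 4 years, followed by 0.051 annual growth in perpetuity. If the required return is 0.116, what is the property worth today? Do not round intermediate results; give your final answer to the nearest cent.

$2035940.69

D_1 = 93729.00000
D_2 = 111912.42600
D_3 = 133623.43664
D_4 = 159546.38335
Terminal value at year 4: TV = D_4×(1+g_2)/(r−g_2) = 167683.24890/0.065 = 2579742.29083
P_0 = D_1/(1+r)^1 + D_2/(1+r)^2 + D_3/(1+r)^3 + D_4/(1+r)^4 + TV/(1+r)^4
    = 83986.55914 + 89856.58747 + 96136.88659 + 102856.13135 + 1663104.52387 = 2035940.68842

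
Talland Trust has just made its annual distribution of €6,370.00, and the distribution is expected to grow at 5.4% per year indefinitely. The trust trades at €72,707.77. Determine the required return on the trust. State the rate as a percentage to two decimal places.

14.63%

D₁ = €6,370.00 × 1.054 = €6,713.9800
P = D₁/(r − g) ⇒ r = D₁/P + g = €6,713.9800/€72,707.77 + 0.054 = 0.092342 + 0.054 = 0.146342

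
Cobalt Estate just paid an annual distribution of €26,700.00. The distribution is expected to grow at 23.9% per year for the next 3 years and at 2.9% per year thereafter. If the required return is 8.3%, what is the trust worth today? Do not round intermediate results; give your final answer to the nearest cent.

€867307.55

D_1 = 33081.30000
D_2 = 40987.73070
D_3 = 50783.79834
Terminal value at year 3: TV = D_3×(1+g_2)/(r−g_2) = 52256.52849/0.054 = 967713.49054
P_0 = D_1/(1+r)^1 + D_2/(1+r)^2 + D_3/(1+r)^3 + TV/(1+r)^3
    = 30545.98338 + 34945.95882 + 39979.72575 + 761835.88507 = 867307.55302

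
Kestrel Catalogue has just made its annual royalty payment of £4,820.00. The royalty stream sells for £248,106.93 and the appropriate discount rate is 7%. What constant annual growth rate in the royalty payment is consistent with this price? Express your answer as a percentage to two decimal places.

4.96%

P = D₀(1+g)/(r−g) ⇒ P(r−g) = D₀(1+g) ⇒ g(P+D₀) = P·r − D₀
g = (P·r − D₀)/(P + D₀) = (£248,106.93×0.07 − £4,820.00) / (£248,106.93 + £4,820.00) = 0.049609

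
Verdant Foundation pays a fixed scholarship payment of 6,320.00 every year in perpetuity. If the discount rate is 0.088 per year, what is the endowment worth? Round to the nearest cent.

71818.18

Level perpetuity: PV = C / r = 6,320.00 / 0.088 = 71,818.18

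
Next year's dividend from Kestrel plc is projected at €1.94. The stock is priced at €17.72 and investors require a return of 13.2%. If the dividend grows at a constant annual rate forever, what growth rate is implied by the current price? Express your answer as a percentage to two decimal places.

2.25%

P = D₁/(r−g) ⇒ g = r − D₁/P = 0.132 − €1.94/€17.72 = 0.022519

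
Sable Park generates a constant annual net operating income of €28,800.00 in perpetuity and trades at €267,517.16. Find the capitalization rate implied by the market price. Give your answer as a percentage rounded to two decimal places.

P = C/r ⇒ r = C/P = €28,800.00/€267,517.16 = 0.107657

10.77%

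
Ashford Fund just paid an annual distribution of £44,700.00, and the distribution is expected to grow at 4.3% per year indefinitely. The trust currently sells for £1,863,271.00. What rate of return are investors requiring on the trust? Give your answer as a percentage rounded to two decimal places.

6.80%

D₁ = £44,700.00 × 1.043 = £46,622.1000
P = D₁/(r − g) ⇒ r = D₁/P + g = £46,622.1000/£1,863,271.00 + 0.043 = 0.025022 + 0.043 = 0.068022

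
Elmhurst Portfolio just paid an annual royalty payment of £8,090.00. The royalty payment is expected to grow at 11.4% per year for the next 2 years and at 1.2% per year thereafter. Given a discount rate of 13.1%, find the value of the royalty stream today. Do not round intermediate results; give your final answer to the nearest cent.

D_1 = 9012.26000
D_2 = 10039.65764
Terminal value at year 2: TV = D_2×(1+g_2)/(r−g_2) = 10160.13353/0.119 = 85379.27338
P_0 = D_1/(1+r)^1 + D_2/(1+r)^2 + TV/(1+r)^2
    = 7968.39965 + 7848.62706 + 66746.30744 = 82563.33415

£82563.33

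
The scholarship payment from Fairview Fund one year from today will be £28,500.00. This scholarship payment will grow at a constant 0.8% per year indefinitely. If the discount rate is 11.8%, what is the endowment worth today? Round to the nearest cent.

Growing perpetuity: P = D₁ / (r − g) = £28,500.0000 / (0.118 − 0.008) = £259,090.91

£259090.91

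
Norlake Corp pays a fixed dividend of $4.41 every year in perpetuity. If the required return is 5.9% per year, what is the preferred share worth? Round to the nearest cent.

Level perpetuity: PV = C / r = $4.41 / 0.059 = $74.75

$74.75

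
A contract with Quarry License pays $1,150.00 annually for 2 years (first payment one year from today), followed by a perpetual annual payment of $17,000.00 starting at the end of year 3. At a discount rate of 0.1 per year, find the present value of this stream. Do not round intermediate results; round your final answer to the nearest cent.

PV of 2-year annuity: $1,150.00 × [1 − (1+0.1)^−2] / 0.1 = 1995.86777
Perpetuity value at year 2: $17,000.00 / 0.1 = 170000.00000
PV of perpetuity: 170000.00000 / (1+0.1)^2 = 140495.86777
Total PV = 1995.86777 + 140495.86777 = 142491.73554

$142491.74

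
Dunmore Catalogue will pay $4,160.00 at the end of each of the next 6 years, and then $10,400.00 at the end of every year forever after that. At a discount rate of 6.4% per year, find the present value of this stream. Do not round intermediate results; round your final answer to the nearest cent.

$132197.77

PV of 6-year annuity: $4,160.00 × [1 − (1+0.064)^−6] / 0.064 = 20201.48801
Perpetuity value at year 6: $10,400.00 / 0.064 = 162500.00000
PV of perpetuity: 162500.00000 / (1+0.064)^6 = 111996.27998
Total PV = 20201.48801 + 111996.27998 = 132197.76799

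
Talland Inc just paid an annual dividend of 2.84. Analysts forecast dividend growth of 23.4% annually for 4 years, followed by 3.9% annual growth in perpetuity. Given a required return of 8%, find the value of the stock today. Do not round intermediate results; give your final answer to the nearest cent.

D_1 = 3.50456
D_2 = 4.32463
D_3 = 5.33659
D_4 = 6.58535
Terminal value at year 4: TV = D_4×(1+g_2)/(r−g_2) = 6.84218/0.041 = 166.88245
P_0 = D_1/(1+r)^1 + D_2/(1+r)^2 + D_3/(1+r)^3 + D_4/(1+r)^4 + TV/(1+r)^4
    = 3.24496 + 3.70767 + 4.23636 + 4.84043 + 122.66358 = 138.69300

138.69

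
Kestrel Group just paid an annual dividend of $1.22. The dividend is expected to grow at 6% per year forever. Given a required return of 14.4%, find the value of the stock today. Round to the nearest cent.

D₁ = D₀ × (1 + g) = $1.22 × 1.06 = $1.2932
Growing perpetuity: P = D₁ / (r − g) = $1.2932 / (0.144 − 0.06) = $15.40

$15.40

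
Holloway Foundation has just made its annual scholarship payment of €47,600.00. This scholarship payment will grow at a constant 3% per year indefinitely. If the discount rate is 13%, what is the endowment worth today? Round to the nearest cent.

€490280.00

D₁ = D₀ × (1 + g) = €47,600.00 × 1.03 = €49,028.0000
Growing perpetuity: P = D₁ / (r − g) = €49,028.0000 / (0.13 − 0.03) = €490,280.00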